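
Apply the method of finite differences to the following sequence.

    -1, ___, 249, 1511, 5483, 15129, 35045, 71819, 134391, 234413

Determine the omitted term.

Using the last 8 terms:
1262  3972  9646  19916  36774  62572  100022
2710  5674  10270  16858  25798  37450
2964  4596  6588  8940  11652
1632  1992  2352  2712
360  360  360
Constant fifth difference = 360.
Extend backward: 1632 − 360 = 1272;  2964 − 1272 = 1692;  2710 − 1692 = 1018;  1262 − 1018 = 244;  249 − 244 = 5

5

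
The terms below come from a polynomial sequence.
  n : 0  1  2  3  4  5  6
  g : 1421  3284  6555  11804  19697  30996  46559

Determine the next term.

Δ: 1863  3271  5249  7893  11299  15563
Δ²: 1408  1978  2644  3406  4264
Δ³: 570  666  762  858
Δ⁴: 96  96  96
Constant fourth difference = 96, so extend:
858 + 96 = 954;  4264 + 954 = 5218;  15563 + 5218 = 20781;  46559 + 20781 = 67340

67340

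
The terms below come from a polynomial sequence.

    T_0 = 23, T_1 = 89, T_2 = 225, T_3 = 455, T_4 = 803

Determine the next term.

1293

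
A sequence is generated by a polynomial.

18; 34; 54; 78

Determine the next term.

106

16 , 20 , 24
4 , 4
The second differences are constant (4).
24 + 4 = 28;  78 + 28 = 106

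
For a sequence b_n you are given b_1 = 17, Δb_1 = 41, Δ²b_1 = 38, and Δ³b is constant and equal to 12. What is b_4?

266

Build the table forward from the leading diagonal:
D3: 12  12  12  12
D2: 38  50  62  74
D1: 41  79  129  191
b: 17  58  137  266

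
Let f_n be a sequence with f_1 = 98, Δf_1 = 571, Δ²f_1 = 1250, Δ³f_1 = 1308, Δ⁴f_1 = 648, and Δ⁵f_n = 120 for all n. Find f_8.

101325

Build the table forward from the leading diagonal:
Fifth differences: 120  120  120  120  120  120  120  120
Fourth differences: 648  768  888  1008  1128  1248  1368  1488
Third differences: 1308  1956  2724  3612  4620  5748  6996  8364
Second differences: 1250  2558  4514  7238  10850  15470  21218  28214
First differences: 571  1821  4379  8893  16131  26981  42451  63669
f: 98  669  2490  6869  15762  31893  58874  101325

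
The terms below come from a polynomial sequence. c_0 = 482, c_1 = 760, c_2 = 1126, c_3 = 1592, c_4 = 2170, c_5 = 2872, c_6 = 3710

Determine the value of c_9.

7160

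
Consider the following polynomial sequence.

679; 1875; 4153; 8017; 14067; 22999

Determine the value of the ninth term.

1196, 2278, 3864, 6050, 8932
1082, 1586, 2186, 2882
504, 600, 696
96, 96
Constant fourth difference = 96, so extend:
696 + 96 = 792;  2882 + 792 = 3674;  8932 + 3674 = 12606;  22999 + 12606 = 35605
792 + 96 = 888;  3674 + 888 = 4562;  12606 + 4562 = 17168;  35605 + 17168 = 52773
888 + 96 = 984;  4562 + 984 = 5546;  17168 + 5546 = 22714;  52773 + 22714 = 75487

75487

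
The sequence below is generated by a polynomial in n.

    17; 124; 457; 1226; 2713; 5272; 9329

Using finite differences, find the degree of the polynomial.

4

Δ: 107, 333, 769, 1487, 2559, 4057
Δ²: 226, 436, 718, 1072, 1498
Δ³: 210, 282, 354, 426
Δ⁴: 72, 72, 72
The fourth differences are constant, so the polynomial has degree 4.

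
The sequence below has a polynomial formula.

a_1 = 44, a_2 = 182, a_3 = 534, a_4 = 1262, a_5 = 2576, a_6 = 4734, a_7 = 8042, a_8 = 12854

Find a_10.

28646

D1: 138, 352, 728, 1314, 2158, 3308, 4812
D2: 214, 376, 586, 844, 1150, 1504
D3: 162, 210, 258, 306, 354
D4: 48, 48, 48, 48
Constant fourth difference = 48, so extend:
354 + 48 = 402;  1504 + 402 = 1906;  4812 + 1906 = 6718;  12854 + 6718 = 19572
402 + 48 = 450;  1906 + 450 = 2356;  6718 + 2356 = 9074;  19572 + 9074 = 28646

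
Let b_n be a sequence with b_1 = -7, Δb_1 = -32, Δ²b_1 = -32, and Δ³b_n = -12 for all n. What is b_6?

-607

Build the table forward from the leading diagonal:
Third differences: -12, -12, -12, -12, -12, -12
Second differences: -32, -44, -56, -68, -80, -92
First differences: -32, -64, -108, -164, -232, -312
b: -7, -39, -103, -211, -375, -607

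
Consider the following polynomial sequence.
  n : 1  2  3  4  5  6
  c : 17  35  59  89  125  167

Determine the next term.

D1: 18, 24, 30, 36, 42
D2: 6, 6, 6, 6
Constant second difference = 6, so extend:
42 + 6 = 48;  167 + 48 = 215

215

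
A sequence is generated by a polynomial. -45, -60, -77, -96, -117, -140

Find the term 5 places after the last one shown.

-285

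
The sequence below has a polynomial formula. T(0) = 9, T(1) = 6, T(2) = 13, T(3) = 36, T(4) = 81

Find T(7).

First differences: -3  7  23  45
Second differences: 10  16  22
Third differences: 6  6
The third differences are constant (6).
22 + 6 = 28;  45 + 28 = 73;  81 + 73 = 154
28 + 6 = 34;  73 + 34 = 107;  154 + 107 = 261
34 + 6 = 40;  107 + 40 = 147;  261 + 147 = 408

408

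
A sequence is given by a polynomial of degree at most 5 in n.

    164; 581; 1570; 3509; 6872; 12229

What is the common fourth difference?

96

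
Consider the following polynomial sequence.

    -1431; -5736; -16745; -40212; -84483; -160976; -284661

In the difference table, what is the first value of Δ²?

Δ: -4305, -11009, -23467, -44271, -76493, -123685
Δ²: -6704, -12458, -20804, -32222, -47192
Δ³: -5754, -8346, -11418, -14970
Δ⁴: -2592, -3072, -3552
Δ⁵: -480, -480

-6704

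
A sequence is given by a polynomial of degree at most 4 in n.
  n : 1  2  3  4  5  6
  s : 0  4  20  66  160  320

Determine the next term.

564

4 , 16 , 46 , 94 , 160
12 , 30 , 48 , 66
18 , 18 , 18
Third differences constant at 18.
66 + 18 = 84;  160 + 84 = 244;  320 + 244 = 564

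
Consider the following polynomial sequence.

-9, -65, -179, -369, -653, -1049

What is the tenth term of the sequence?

-56, -114, -190, -284, -396
-58, -76, -94, -112
-18, -18, -18
The third differences are constant (-18).
-112 − 18 = -130;  -396 − 130 = -526;  -1049 − 526 = -1575
-130 − 18 = -148;  -526 − 148 = -674;  -1575 − 674 = -2249
-148 − 18 = -166;  -674 − 166 = -840;  -2249 − 840 = -3089
-166 − 18 = -184;  -840 − 184 = -1024;  -3089 − 1024 = -4113

-4113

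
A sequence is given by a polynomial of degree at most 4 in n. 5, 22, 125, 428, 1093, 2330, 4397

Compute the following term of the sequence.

7600

First differences: 17, 103, 303, 665, 1237, 2067
Second differences: 86, 200, 362, 572, 830
Third differences: 114, 162, 210, 258
Fourth differences: 48, 48, 48
Fourth differences constant at 48.
258 + 48 = 306;  830 + 306 = 1136;  2067 + 1136 = 3203;  4397 + 3203 = 7600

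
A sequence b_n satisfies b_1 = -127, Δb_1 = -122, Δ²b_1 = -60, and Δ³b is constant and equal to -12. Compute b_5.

Build the table forward from the leading diagonal:
Δ³: -12  -12  -12  -12  -12
Δ²: -60  -72  -84  -96  -108
Δ: -122  -182  -254  -338  -434
b: -127  -249  -431  -685  -1023

-1023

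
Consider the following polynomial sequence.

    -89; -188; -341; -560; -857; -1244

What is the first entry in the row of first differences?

D1: -99, -153, -219, -297, -387
D2: -54, -66, -78, -90
D3: -12, -12, -12

-99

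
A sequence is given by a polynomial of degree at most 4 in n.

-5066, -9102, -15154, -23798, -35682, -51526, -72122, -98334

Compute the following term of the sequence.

First differences: -4036, -6052, -8644, -11884, -15844, -20596, -26212
Second differences: -2016, -2592, -3240, -3960, -4752, -5616
Third differences: -576, -648, -720, -792, -864
Fourth differences: -72, -72, -72, -72
The fourth differences are constant (-72).
-864 − 72 = -936;  -5616 − 936 = -6552;  -26212 − 6552 = -32764;  -98334 − 32764 = -131098

-131098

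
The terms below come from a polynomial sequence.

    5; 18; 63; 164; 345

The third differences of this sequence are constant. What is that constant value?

24

Δ: 13, 45, 101, 181
Δ²: 32, 56, 80
Δ³: 24, 24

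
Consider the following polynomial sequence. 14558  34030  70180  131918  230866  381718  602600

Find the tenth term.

1925726

First differences: 19472 , 36150 , 61738 , 98948 , 150852 , 220882
Second differences: 16678 , 25588 , 37210 , 51904 , 70030
Third differences: 8910 , 11622 , 14694 , 18126
Fourth differences: 2712 , 3072 , 3432
Fifth differences: 360 , 360
The fifth differences are constant (360).
3432 + 360 = 3792;  18126 + 3792 = 21918;  70030 + 21918 = 91948;  220882 + 91948 = 312830;  602600 + 312830 = 915430
3792 + 360 = 4152;  21918 + 4152 = 26070;  91948 + 26070 = 118018;  312830 + 118018 = 430848;  915430 + 430848 = 1346278
4152 + 360 = 4512;  26070 + 4512 = 30582;  118018 + 30582 = 148600;  430848 + 148600 = 579448;  1346278 + 579448 = 1925726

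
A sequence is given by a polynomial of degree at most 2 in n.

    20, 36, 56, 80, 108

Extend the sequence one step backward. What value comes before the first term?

Δ: 16  20  24  28
Δ²: 4  4  4
The second differences are constant at 4.
Work back: 16 − 4 = 12;  20 − 12 = 8

8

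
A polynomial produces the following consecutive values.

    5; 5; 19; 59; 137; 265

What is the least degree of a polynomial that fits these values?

D1: 0, 14, 40, 78, 128
D2: 14, 26, 38, 50
D3: 12, 12, 12
The third differences are constant, so the polynomial has degree 3.

3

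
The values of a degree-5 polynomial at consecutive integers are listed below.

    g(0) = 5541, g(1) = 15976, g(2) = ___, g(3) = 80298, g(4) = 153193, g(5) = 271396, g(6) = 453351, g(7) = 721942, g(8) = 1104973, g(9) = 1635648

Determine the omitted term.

Using the last 7 terms:
72895, 118203, 181955, 268591, 383031, 530675
45308, 63752, 86636, 114440, 147644
18444, 22884, 27804, 33204
4440, 4920, 5400
480, 480
Constant fifth difference = 480.
Extend backward: 4440 − 480 = 3960;  18444 − 3960 = 14484;  45308 − 14484 = 30824;  72895 − 30824 = 42071;  80298 − 42071 = 38227

38227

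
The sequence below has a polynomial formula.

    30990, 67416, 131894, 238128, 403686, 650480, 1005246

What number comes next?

1500024

First differences: 36426, 64478, 106234, 165558, 246794, 354766
Second differences: 28052, 41756, 59324, 81236, 107972
Third differences: 13704, 17568, 21912, 26736
Fourth differences: 3864, 4344, 4824
Fifth differences: 480, 480
The fifth differences are constant (480).
4824 + 480 = 5304;  26736 + 5304 = 32040;  107972 + 32040 = 140012;  354766 + 140012 = 494778;  1005246 + 494778 = 1500024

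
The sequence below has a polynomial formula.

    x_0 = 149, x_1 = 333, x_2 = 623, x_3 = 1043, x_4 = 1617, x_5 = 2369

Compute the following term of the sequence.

184, 290, 420, 574, 752
106, 130, 154, 178
24, 24, 24
Third differences constant at 24.
178 + 24 = 202;  752 + 202 = 954;  2369 + 954 = 3323

3323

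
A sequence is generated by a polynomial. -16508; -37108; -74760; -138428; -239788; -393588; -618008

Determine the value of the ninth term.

-1370748

D1: -20600 , -37652 , -63668 , -101360 , -153800 , -224420
D2: -17052 , -26016 , -37692 , -52440 , -70620
D3: -8964 , -11676 , -14748 , -18180
D4: -2712 , -3072 , -3432
D5: -360 , -360
The fifth differences are constant (-360).
-3432 − 360 = -3792;  -18180 − 3792 = -21972;  -70620 − 21972 = -92592;  -224420 − 92592 = -317012;  -618008 − 317012 = -935020
-3792 − 360 = -4152;  -21972 − 4152 = -26124;  -92592 − 26124 = -118716;  -317012 − 118716 = -435728;  -935020 − 435728 = -1370748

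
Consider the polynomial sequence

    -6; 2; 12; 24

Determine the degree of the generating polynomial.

2

8, 10, 12
2, 2
The second differences are constant, so the polynomial has degree 2.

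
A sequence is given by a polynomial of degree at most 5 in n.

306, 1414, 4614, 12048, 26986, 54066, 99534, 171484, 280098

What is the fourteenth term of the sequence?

1905898

D1: 1108  3200  7434  14938  27080  45468  71950  108614
D2: 2092  4234  7504  12142  18388  26482  36664
D3: 2142  3270  4638  6246  8094  10182
D4: 1128  1368  1608  1848  2088
D5: 240  240  240  240
Fifth differences constant at 240.
2088 + 240 = 2328;  10182 + 2328 = 12510;  36664 + 12510 = 49174;  108614 + 49174 = 157788;  280098 + 157788 = 437886
2328 + 240 = 2568;  12510 + 2568 = 15078;  49174 + 15078 = 64252;  157788 + 64252 = 222040;  437886 + 222040 = 659926
2568 + 240 = 2808;  15078 + 2808 = 17886;  64252 + 17886 = 82138;  222040 + 82138 = 304178;  659926 + 304178 = 964104
2808 + 240 = 3048;  17886 + 3048 = 20934;  82138 + 20934 = 103072;  304178 + 103072 = 407250;  964104 + 407250 = 1371354
3048 + 240 = 3288;  20934 + 3288 = 24222;  103072 + 24222 = 127294;  407250 + 127294 = 534544;  1371354 + 534544 = 1905898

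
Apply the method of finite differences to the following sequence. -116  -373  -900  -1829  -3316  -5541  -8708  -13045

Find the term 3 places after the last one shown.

Δ: -257 , -527 , -929 , -1487 , -2225 , -3167 , -4337
Δ²: -270 , -402 , -558 , -738 , -942 , -1170
Δ³: -132 , -156 , -180 , -204 , -228
Δ⁴: -24 , -24 , -24 , -24
Fourth differences constant at -24.
-228 − 24 = -252;  -1170 − 252 = -1422;  -4337 − 1422 = -5759;  -13045 − 5759 = -18804
-252 − 24 = -276;  -1422 − 276 = -1698;  -5759 − 1698 = -7457;  -18804 − 7457 = -26261
-276 − 24 = -300;  -1698 − 300 = -1998;  -7457 − 1998 = -9455;  -26261 − 9455 = -35716

-35716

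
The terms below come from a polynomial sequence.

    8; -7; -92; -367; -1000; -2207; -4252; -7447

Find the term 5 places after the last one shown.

First differences: -15 , -85 , -275 , -633 , -1207 , -2045 , -3195
Second differences: -70 , -190 , -358 , -574 , -838 , -1150
Third differences: -120 , -168 , -216 , -264 , -312
Fourth differences: -48 , -48 , -48 , -48
Constant fourth difference = -48, so extend:
-312 − 48 = -360;  -1150 − 360 = -1510;  -3195 − 1510 = -4705;  -7447 − 4705 = -12152
-360 − 48 = -408;  -1510 − 408 = -1918;  -4705 − 1918 = -6623;  -12152 − 6623 = -18775
-408 − 48 = -456;  -1918 − 456 = -2374;  -6623 − 2374 = -8997;  -18775 − 8997 = -27772
-456 − 48 = -504;  -2374 − 504 = -2878;  -8997 − 2878 = -11875;  -27772 − 11875 = -39647
-504 − 48 = -552;  -2878 − 552 = -3430;  -11875 − 3430 = -15305;  -39647 − 15305 = -54952

-54952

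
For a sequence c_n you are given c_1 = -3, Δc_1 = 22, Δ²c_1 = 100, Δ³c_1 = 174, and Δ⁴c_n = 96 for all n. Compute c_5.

1477

Build the table forward from the leading diagonal:
Δ⁴: 96  96  96  96  96
Δ³: 174  270  366  462  558
Δ²: 100  274  544  910  1372
Δ: 22  122  396  940  1850
c: -3  19  141  537  1477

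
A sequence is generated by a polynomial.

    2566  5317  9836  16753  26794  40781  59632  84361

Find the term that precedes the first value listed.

2751  4519  6917  10041  13987  18851  24729
1768  2398  3124  3946  4864  5878
630  726  822  918  1014
96  96  96  96
The fourth differences are constant at 96.
Work back: 630 − 96 = 534;  1768 − 534 = 1234;  2751 − 1234 = 1517;  2566 − 1517 = 1049

1049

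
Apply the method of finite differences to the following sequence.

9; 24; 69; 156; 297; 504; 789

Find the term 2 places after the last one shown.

1641

Δ: 15, 45, 87, 141, 207, 285
Δ²: 30, 42, 54, 66, 78
Δ³: 12, 12, 12, 12
Third differences constant at 12.
78 + 12 = 90;  285 + 90 = 375;  789 + 375 = 1164
90 + 12 = 102;  375 + 102 = 477;  1164 + 477 = 1641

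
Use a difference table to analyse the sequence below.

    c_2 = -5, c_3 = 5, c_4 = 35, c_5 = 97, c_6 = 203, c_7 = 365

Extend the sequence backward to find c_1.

-7

First differences: 10  30  62  106  162
Second differences: 20  32  44  56
Third differences: 12  12  12
The third differences are constant at 12.
Work back: 20 − 12 = 8;  10 − 8 = 2;  -5 − 2 = -7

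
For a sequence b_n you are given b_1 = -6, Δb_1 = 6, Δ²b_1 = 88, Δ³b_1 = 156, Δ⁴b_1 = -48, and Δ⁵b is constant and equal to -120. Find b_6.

2104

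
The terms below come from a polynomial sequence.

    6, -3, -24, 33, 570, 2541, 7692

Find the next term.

First differences: -9, -21, 57, 537, 1971, 5151
Second differences: -12, 78, 480, 1434, 3180
Third differences: 90, 402, 954, 1746
Fourth differences: 312, 552, 792
Fifth differences: 240, 240
The fifth differences are constant (240).
792 + 240 = 1032;  1746 + 1032 = 2778;  3180 + 2778 = 5958;  5151 + 5958 = 11109;  7692 + 11109 = 18801

18801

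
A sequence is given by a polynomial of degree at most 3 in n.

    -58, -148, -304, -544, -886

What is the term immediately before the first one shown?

First differences: -90  -156  -240  -342
Second differences: -66  -84  -102
Third differences: -18  -18
The third differences are constant at -18.
Work back: -66 + 18 = -48;  -90 + 48 = -42;  -58 + 42 = -16

-16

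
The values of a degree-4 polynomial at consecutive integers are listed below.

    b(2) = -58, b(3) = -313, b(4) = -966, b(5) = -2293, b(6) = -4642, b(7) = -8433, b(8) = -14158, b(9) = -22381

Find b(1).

3

-255  -653  -1327  -2349  -3791  -5725  -8223
-398  -674  -1022  -1442  -1934  -2498
-276  -348  -420  -492  -564
-72  -72  -72  -72
The fourth differences are constant at -72.
Work back: -276 + 72 = -204;  -398 + 204 = -194;  -255 + 194 = -61;  -58 + 61 = 3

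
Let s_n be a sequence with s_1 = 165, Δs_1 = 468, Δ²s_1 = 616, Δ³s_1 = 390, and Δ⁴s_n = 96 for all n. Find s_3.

1717

Build the table forward from the leading diagonal:
D4: 96, 96, 96
D3: 390, 486, 582
D2: 616, 1006, 1492
D1: 468, 1084, 2090
s: 165, 633, 1717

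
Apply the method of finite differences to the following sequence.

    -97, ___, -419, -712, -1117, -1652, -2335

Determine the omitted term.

-220

Using the last 5 terms:
-293, -405, -535, -683
-112, -130, -148
-18, -18
Constant third difference = -18.
Extend backward: -112 + 18 = -94;  -293 + 94 = -199;  -419 + 199 = -220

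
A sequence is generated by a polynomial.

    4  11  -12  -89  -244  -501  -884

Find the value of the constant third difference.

-24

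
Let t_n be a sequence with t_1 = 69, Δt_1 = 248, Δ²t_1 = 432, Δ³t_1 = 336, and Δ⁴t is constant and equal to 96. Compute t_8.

25997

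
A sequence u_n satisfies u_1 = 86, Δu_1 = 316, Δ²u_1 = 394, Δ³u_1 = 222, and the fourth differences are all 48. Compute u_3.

1112

Build the table forward from the leading diagonal:
Fourth differences: 48  48  48
Third differences: 222  270  318
Second differences: 394  616  886
First differences: 316  710  1326
u: 86  402  1112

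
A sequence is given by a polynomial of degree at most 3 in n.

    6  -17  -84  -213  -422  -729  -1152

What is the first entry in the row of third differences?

-18

D1: -23, -67, -129, -209, -307, -423
D2: -44, -62, -80, -98, -116
D3: -18, -18, -18, -18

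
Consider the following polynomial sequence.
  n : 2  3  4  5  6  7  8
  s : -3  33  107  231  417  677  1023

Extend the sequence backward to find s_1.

-13

Δ: 36, 74, 124, 186, 260, 346
Δ²: 38, 50, 62, 74, 86
Δ³: 12, 12, 12, 12
The third differences are constant at 12.
Work back: 38 − 12 = 26;  36 − 26 = 10;  -3 − 10 = -13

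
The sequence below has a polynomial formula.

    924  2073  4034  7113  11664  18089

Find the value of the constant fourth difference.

Δ: 1149, 1961, 3079, 4551, 6425
Δ²: 812, 1118, 1472, 1874
Δ³: 306, 354, 402
Δ⁴: 48, 48

48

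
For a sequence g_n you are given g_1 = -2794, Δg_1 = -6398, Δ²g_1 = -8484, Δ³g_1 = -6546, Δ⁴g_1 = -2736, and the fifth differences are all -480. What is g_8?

Build the table forward from the leading diagonal:
D5: -480  -480  -480  -480  -480  -480  -480  -480
D4: -2736  -3216  -3696  -4176  -4656  -5136  -5616  -6096
D3: -6546  -9282  -12498  -16194  -20370  -25026  -30162  -35778
D2: -8484  -15030  -24312  -36810  -53004  -73374  -98400  -128562
D1: -6398  -14882  -29912  -54224  -91034  -144038  -217412  -315812
g: -2794  -9192  -24074  -53986  -108210  -199244  -343282  -560694

-560694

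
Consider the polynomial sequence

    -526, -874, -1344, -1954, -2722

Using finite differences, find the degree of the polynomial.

-348, -470, -610, -768
-122, -140, -158
-18, -18
The third differences are constant, so the polynomial has degree 3.

3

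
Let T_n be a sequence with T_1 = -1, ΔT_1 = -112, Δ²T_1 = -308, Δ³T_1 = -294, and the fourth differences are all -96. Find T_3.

-533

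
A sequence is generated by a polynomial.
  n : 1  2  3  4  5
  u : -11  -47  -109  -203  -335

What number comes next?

-511

Δ: -36  -62  -94  -132
Δ²: -26  -32  -38
Δ³: -6  -6
Constant third difference = -6, so extend:
-38 − 6 = -44;  -132 − 44 = -176;  -335 − 176 = -511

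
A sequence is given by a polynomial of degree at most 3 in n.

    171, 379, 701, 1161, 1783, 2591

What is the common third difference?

24

Δ: 208, 322, 460, 622, 808
Δ²: 114, 138, 162, 186
Δ³: 24, 24, 24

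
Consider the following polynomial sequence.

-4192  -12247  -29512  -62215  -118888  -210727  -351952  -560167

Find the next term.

-856720

First differences: -8055 , -17265 , -32703 , -56673 , -91839 , -141225 , -208215
Second differences: -9210 , -15438 , -23970 , -35166 , -49386 , -66990
Third differences: -6228 , -8532 , -11196 , -14220 , -17604
Fourth differences: -2304 , -2664 , -3024 , -3384
Fifth differences: -360 , -360 , -360
Fifth differences constant at -360.
-3384 − 360 = -3744;  -17604 − 3744 = -21348;  -66990 − 21348 = -88338;  -208215 − 88338 = -296553;  -560167 − 296553 = -856720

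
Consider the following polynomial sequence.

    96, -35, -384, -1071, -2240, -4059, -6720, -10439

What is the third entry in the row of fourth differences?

-24

First differences: -131, -349, -687, -1169, -1819, -2661, -3719
Second differences: -218, -338, -482, -650, -842, -1058
Third differences: -120, -144, -168, -192, -216
Fourth differences: -24, -24, -24, -24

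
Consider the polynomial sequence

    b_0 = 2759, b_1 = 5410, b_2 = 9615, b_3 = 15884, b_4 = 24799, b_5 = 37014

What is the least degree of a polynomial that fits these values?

D1: 2651, 4205, 6269, 8915, 12215
D2: 1554, 2064, 2646, 3300
D3: 510, 582, 654
D4: 72, 72
The fourth differences are constant, so the polynomial has degree 4.

4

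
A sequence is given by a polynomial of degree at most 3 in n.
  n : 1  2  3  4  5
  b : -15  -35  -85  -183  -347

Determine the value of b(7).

-945

D1: -20 , -50 , -98 , -164
D2: -30 , -48 , -66
D3: -18 , -18
Constant third difference = -18, so extend:
-66 − 18 = -84;  -164 − 84 = -248;  -347 − 248 = -595
-84 − 18 = -102;  -248 − 102 = -350;  -595 − 350 = -945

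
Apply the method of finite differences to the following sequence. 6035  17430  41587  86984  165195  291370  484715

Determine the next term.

First differences: 11395 , 24157 , 45397 , 78211 , 126175 , 193345
Second differences: 12762 , 21240 , 32814 , 47964 , 67170
Third differences: 8478 , 11574 , 15150 , 19206
Fourth differences: 3096 , 3576 , 4056
Fifth differences: 480 , 480
Constant fifth difference = 480, so extend:
4056 + 480 = 4536;  19206 + 4536 = 23742;  67170 + 23742 = 90912;  193345 + 90912 = 284257;  484715 + 284257 = 768972

768972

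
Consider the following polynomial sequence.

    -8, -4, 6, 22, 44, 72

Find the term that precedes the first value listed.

Δ: 4  10  16  22  28
Δ²: 6  6  6  6
The second differences are constant at 6.
Work back: 4 − 6 = -2;  -8 + 2 = -6

-6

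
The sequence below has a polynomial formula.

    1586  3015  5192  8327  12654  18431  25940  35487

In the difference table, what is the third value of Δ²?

D1: 1429, 2177, 3135, 4327, 5777, 7509, 9547
D2: 748, 958, 1192, 1450, 1732, 2038
D3: 210, 234, 258, 282, 306
D4: 24, 24, 24, 24

1192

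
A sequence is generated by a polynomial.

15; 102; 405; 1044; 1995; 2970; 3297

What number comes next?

1800

First differences: 87, 303, 639, 951, 975, 327
Second differences: 216, 336, 312, 24, -648
Third differences: 120, -24, -288, -672
Fourth differences: -144, -264, -384
Fifth differences: -120, -120
The fifth differences are constant (-120).
-384 − 120 = -504;  -672 − 504 = -1176;  -648 − 1176 = -1824;  327 − 1824 = -1497;  3297 − 1497 = 1800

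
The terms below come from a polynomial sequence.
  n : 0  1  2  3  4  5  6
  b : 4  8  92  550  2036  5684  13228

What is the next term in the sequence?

First differences: 4  84  458  1486  3648  7544
Second differences: 80  374  1028  2162  3896
Third differences: 294  654  1134  1734
Fourth differences: 360  480  600
Fifth differences: 120  120
Constant fifth difference = 120, so extend:
600 + 120 = 720;  1734 + 720 = 2454;  3896 + 2454 = 6350;  7544 + 6350 = 13894;  13228 + 13894 = 27122

27122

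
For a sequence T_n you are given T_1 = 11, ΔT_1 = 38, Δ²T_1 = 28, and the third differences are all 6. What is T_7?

779

Build the table forward from the leading diagonal:
D3: 6, 6, 6, 6, 6, 6, 6
D2: 28, 34, 40, 46, 52, 58, 64
D1: 38, 66, 100, 140, 186, 238, 296
T: 11, 49, 115, 215, 355, 541, 779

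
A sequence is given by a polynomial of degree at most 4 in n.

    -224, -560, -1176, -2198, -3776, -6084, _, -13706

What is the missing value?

-9320

Using the first 6 terms:
Δ: -336, -616, -1022, -1578, -2308
Δ²: -280, -406, -556, -730
Δ³: -126, -150, -174
Δ⁴: -24, -24
Constant fourth difference = -24.
Extend forward: -174 − 24 = -198;  -730 − 198 = -928;  -2308 − 928 = -3236;  -6084 − 3236 = -9320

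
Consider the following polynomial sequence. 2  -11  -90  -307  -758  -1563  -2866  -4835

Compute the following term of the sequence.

-7662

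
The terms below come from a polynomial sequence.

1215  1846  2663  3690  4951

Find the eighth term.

Δ: 631  817  1027  1261
Δ²: 186  210  234
Δ³: 24  24
The third differences are constant (24).
234 + 24 = 258;  1261 + 258 = 1519;  4951 + 1519 = 6470
258 + 24 = 282;  1519 + 282 = 1801;  6470 + 1801 = 8271
282 + 24 = 306;  1801 + 306 = 2107;  8271 + 2107 = 10378

10378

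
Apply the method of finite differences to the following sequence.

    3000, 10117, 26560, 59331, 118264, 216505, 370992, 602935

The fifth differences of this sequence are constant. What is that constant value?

First differences: 7117, 16443, 32771, 58933, 98241, 154487, 231943
Second differences: 9326, 16328, 26162, 39308, 56246, 77456
Third differences: 7002, 9834, 13146, 16938, 21210
Fourth differences: 2832, 3312, 3792, 4272
Fifth differences: 480, 480, 480

480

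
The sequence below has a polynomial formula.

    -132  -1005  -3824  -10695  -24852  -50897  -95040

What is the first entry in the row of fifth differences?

D1: -873, -2819, -6871, -14157, -26045, -44143
D2: -1946, -4052, -7286, -11888, -18098
D3: -2106, -3234, -4602, -6210
D4: -1128, -1368, -1608
D5: -240, -240

-240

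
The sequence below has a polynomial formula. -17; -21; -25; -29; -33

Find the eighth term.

D1: -4  -4  -4  -4
The first differences are constant (-4).
-33 − 4 = -37
-37 − 4 = -41
-41 − 4 = -45

-45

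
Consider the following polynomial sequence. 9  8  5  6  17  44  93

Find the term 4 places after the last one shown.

629

First differences: -1 , -3 , 1 , 11 , 27 , 49
Second differences: -2 , 4 , 10 , 16 , 22
Third differences: 6 , 6 , 6 , 6
The third differences are constant (6).
22 + 6 = 28;  49 + 28 = 77;  93 + 77 = 170
28 + 6 = 34;  77 + 34 = 111;  170 + 111 = 281
34 + 6 = 40;  111 + 40 = 151;  281 + 151 = 432
40 + 6 = 46;  151 + 46 = 197;  432 + 197 = 629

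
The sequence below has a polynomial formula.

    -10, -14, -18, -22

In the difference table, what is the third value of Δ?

-4

Δ: -4, -4, -4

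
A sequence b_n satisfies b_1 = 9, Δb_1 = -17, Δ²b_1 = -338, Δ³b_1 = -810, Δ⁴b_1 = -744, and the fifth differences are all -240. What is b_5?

-6071

Build the table forward from the leading diagonal:
Fifth differences: -240, -240, -240, -240, -240
Fourth differences: -744, -984, -1224, -1464, -1704
Third differences: -810, -1554, -2538, -3762, -5226
Second differences: -338, -1148, -2702, -5240, -9002
First differences: -17, -355, -1503, -4205, -9445
b: 9, -8, -363, -1866, -6071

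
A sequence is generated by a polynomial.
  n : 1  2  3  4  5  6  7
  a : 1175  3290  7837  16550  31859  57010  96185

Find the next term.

2115, 4547, 8713, 15309, 25151, 39175
2432, 4166, 6596, 9842, 14024
1734, 2430, 3246, 4182
696, 816, 936
120, 120
Constant fifth difference = 120, so extend:
936 + 120 = 1056;  4182 + 1056 = 5238;  14024 + 5238 = 19262;  39175 + 19262 = 58437;  96185 + 58437 = 154622

154622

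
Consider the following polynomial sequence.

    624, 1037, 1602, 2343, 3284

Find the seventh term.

413, 565, 741, 941
152, 176, 200
24, 24
Third differences constant at 24.
200 + 24 = 224;  941 + 224 = 1165;  3284 + 1165 = 4449
224 + 24 = 248;  1165 + 248 = 1413;  4449 + 1413 = 5862

5862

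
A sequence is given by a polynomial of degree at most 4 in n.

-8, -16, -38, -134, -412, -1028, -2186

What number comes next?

-4138

First differences: -8, -22, -96, -278, -616, -1158
Second differences: -14, -74, -182, -338, -542
Third differences: -60, -108, -156, -204
Fourth differences: -48, -48, -48
The fourth differences are constant (-48).
-204 − 48 = -252;  -542 − 252 = -794;  -1158 − 794 = -1952;  -2186 − 1952 = -4138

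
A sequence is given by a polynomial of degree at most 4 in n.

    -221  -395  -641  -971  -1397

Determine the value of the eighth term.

Δ: -174  -246  -330  -426
Δ²: -72  -84  -96
Δ³: -12  -12
Constant third difference = -12, so extend:
-96 − 12 = -108;  -426 − 108 = -534;  -1397 − 534 = -1931
-108 − 12 = -120;  -534 − 120 = -654;  -1931 − 654 = -2585
-120 − 12 = -132;  -654 − 132 = -786;  -2585 − 786 = -3371

-3371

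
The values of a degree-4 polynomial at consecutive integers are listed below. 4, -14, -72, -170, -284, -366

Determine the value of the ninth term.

420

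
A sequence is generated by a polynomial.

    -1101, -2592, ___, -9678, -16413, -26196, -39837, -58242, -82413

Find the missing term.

Using the last 6 terms:
-6735  -9783  -13641  -18405  -24171
-3048  -3858  -4764  -5766
-810  -906  -1002
-96  -96
Constant fourth difference = -96.
Extend backward: -810 + 96 = -714;  -3048 + 714 = -2334;  -6735 + 2334 = -4401;  -9678 + 4401 = -5277

-5277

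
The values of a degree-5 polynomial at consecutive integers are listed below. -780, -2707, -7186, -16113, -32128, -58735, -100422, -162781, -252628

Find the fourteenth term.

Δ: -1927 , -4479 , -8927 , -16015 , -26607 , -41687 , -62359 , -89847
Δ²: -2552 , -4448 , -7088 , -10592 , -15080 , -20672 , -27488
Δ³: -1896 , -2640 , -3504 , -4488 , -5592 , -6816
Δ⁴: -744 , -864 , -984 , -1104 , -1224
Δ⁵: -120 , -120 , -120 , -120
The fifth differences are constant (-120).
-1224 − 120 = -1344;  -6816 − 1344 = -8160;  -27488 − 8160 = -35648;  -89847 − 35648 = -125495;  -252628 − 125495 = -378123
-1344 − 120 = -1464;  -8160 − 1464 = -9624;  -35648 − 9624 = -45272;  -125495 − 45272 = -170767;  -378123 − 170767 = -548890
-1464 − 120 = -1584;  -9624 − 1584 = -11208;  -45272 − 11208 = -56480;  -170767 − 56480 = -227247;  -548890 − 227247 = -776137
-1584 − 120 = -1704;  -11208 − 1704 = -12912;  -56480 − 12912 = -69392;  -227247 − 69392 = -296639;  -776137 − 296639 = -1072776
-1704 − 120 = -1824;  -12912 − 1824 = -14736;  -69392 − 14736 = -84128;  -296639 − 84128 = -380767;  -1072776 − 380767 = -1453543

-1453543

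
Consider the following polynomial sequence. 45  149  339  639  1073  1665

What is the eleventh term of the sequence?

7835

104 , 190 , 300 , 434 , 592
86 , 110 , 134 , 158
24 , 24 , 24
Third differences constant at 24.
158 + 24 = 182;  592 + 182 = 774;  1665 + 774 = 2439
182 + 24 = 206;  774 + 206 = 980;  2439 + 980 = 3419
206 + 24 = 230;  980 + 230 = 1210;  3419 + 1210 = 4629
230 + 24 = 254;  1210 + 254 = 1464;  4629 + 1464 = 6093
254 + 24 = 278;  1464 + 278 = 1742;  6093 + 1742 = 7835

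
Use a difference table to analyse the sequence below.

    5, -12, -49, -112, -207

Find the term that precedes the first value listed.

8

D1: -17  -37  -63  -95
D2: -20  -26  -32
D3: -6  -6
The third differences are constant at -6.
Work back: -20 + 6 = -14;  -17 + 14 = -3;  5 + 3 = 8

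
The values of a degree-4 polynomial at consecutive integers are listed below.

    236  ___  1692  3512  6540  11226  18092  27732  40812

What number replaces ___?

702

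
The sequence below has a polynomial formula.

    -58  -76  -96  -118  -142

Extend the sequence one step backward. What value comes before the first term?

-18, -20, -22, -24
-2, -2, -2
The second differences are constant at -2.
Work back: -18 + 2 = -16;  -58 + 16 = -42

-42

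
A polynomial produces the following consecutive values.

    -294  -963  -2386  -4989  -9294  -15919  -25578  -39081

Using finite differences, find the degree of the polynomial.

D1: -669, -1423, -2603, -4305, -6625, -9659, -13503
D2: -754, -1180, -1702, -2320, -3034, -3844
D3: -426, -522, -618, -714, -810
D4: -96, -96, -96, -96
The fourth differences are constant, so the polynomial has degree 4.

4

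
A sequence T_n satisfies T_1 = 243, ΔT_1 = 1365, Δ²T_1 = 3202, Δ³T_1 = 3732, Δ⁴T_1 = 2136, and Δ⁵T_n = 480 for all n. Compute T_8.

292500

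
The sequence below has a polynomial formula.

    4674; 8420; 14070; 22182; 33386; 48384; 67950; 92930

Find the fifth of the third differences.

846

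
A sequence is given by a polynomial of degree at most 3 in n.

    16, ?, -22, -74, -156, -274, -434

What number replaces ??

6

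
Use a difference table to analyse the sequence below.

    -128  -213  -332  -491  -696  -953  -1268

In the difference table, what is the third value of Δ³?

-6

D1: -85, -119, -159, -205, -257, -315
D2: -34, -40, -46, -52, -58
D3: -6, -6, -6, -6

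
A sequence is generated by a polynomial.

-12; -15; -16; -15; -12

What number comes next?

-7

-3, -1, 1, 3
2, 2, 2
Second differences constant at 2.
3 + 2 = 5;  -12 + 5 = -7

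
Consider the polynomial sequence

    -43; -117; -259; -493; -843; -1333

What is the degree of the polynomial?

D1: -74, -142, -234, -350, -490
D2: -68, -92, -116, -140
D3: -24, -24, -24
The third differences are constant, so the polynomial has degree 3.

3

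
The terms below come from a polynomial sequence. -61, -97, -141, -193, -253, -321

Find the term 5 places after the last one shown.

-36  -44  -52  -60  -68
-8  -8  -8  -8
Constant second difference = -8, so extend:
-68 − 8 = -76;  -321 − 76 = -397
-76 − 8 = -84;  -397 − 84 = -481
-84 − 8 = -92;  -481 − 92 = -573
-92 − 8 = -100;  -573 − 100 = -673
-100 − 8 = -108;  -673 − 108 = -781

-781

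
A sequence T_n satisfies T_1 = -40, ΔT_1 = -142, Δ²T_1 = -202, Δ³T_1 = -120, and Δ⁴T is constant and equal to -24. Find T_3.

-526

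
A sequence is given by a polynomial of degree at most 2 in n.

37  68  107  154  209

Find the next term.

First differences: 31 , 39 , 47 , 55
Second differences: 8 , 8 , 8
The second differences are constant (8).
55 + 8 = 63;  209 + 63 = 272

272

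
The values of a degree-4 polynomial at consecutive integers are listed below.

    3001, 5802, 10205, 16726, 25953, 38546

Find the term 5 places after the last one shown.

180141

Δ: 2801 , 4403 , 6521 , 9227 , 12593
Δ²: 1602 , 2118 , 2706 , 3366
Δ³: 516 , 588 , 660
Δ⁴: 72 , 72
Fourth differences constant at 72.
660 + 72 = 732;  3366 + 732 = 4098;  12593 + 4098 = 16691;  38546 + 16691 = 55237
732 + 72 = 804;  4098 + 804 = 4902;  16691 + 4902 = 21593;  55237 + 21593 = 76830
804 + 72 = 876;  4902 + 876 = 5778;  21593 + 5778 = 27371;  76830 + 27371 = 104201
876 + 72 = 948;  5778 + 948 = 6726;  27371 + 6726 = 34097;  104201 + 34097 = 138298
948 + 72 = 1020;  6726 + 1020 = 7746;  34097 + 7746 = 41843;  138298 + 41843 = 180141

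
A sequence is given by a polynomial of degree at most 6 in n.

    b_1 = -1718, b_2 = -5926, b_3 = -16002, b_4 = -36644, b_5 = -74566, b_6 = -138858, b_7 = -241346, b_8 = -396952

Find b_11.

First differences: -4208  -10076  -20642  -37922  -64292  -102488  -155606
Second differences: -5868  -10566  -17280  -26370  -38196  -53118
Third differences: -4698  -6714  -9090  -11826  -14922
Fourth differences: -2016  -2376  -2736  -3096
Fifth differences: -360  -360  -360
Fifth differences constant at -360.
-3096 − 360 = -3456;  -14922 − 3456 = -18378;  -53118 − 18378 = -71496;  -155606 − 71496 = -227102;  -396952 − 227102 = -624054
-3456 − 360 = -3816;  -18378 − 3816 = -22194;  -71496 − 22194 = -93690;  -227102 − 93690 = -320792;  -624054 − 320792 = -944846
-3816 − 360 = -4176;  -22194 − 4176 = -26370;  -93690 − 26370 = -120060;  -320792 − 120060 = -440852;  -944846 − 440852 = -1385698

-1385698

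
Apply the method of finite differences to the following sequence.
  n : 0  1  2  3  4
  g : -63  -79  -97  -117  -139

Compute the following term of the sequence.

-16 , -18 , -20 , -22
-2 , -2 , -2
Second differences constant at -2.
-22 − 2 = -24;  -139 − 24 = -163

-163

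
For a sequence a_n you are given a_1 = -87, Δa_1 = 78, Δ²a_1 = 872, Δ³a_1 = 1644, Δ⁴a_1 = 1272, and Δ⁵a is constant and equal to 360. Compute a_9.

226217

Build the table forward from the leading diagonal:
Δ⁵: 360  360  360  360  360  360  360  360  360
Δ⁴: 1272  1632  1992  2352  2712  3072  3432  3792  4152
Δ³: 1644  2916  4548  6540  8892  11604  14676  18108  21900
Δ²: 872  2516  5432  9980  16520  25412  37016  51692  69800
Δ: 78  950  3466  8898  18878  35398  60810  97826  149518
a: -87  -9  941  4407  13305  32183  67581  128391  226217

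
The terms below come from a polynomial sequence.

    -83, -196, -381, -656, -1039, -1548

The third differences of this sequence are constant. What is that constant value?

-18

First differences: -113, -185, -275, -383, -509
Second differences: -72, -90, -108, -126
Third differences: -18, -18, -18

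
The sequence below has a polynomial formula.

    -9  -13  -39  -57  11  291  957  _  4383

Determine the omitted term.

Using the first 7 terms:
First differences: -4  -26  -18  68  280  666
Second differences: -22  8  86  212  386
Third differences: 30  78  126  174
Fourth differences: 48  48  48
Constant fourth difference = 48.
Extend forward: 174 + 48 = 222;  386 + 222 = 608;  666 + 608 = 1274;  957 + 1274 = 2231

2231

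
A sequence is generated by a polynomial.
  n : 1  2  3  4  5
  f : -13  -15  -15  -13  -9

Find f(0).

D1: -2, 0, 2, 4
D2: 2, 2, 2
The second differences are constant at 2.
Work back: -2 − 2 = -4;  -13 + 4 = -9

-9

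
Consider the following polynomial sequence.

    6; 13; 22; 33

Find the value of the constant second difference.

2

Δ: 7, 9, 11
Δ²: 2, 2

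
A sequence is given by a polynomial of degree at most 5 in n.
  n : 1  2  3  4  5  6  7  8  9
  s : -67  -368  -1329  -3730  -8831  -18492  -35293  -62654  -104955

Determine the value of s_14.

First differences: -301  -961  -2401  -5101  -9661  -16801  -27361  -42301
Second differences: -660  -1440  -2700  -4560  -7140  -10560  -14940
Third differences: -780  -1260  -1860  -2580  -3420  -4380
Fourth differences: -480  -600  -720  -840  -960
Fifth differences: -120  -120  -120  -120
The fifth differences are constant (-120).
-960 − 120 = -1080;  -4380 − 1080 = -5460;  -14940 − 5460 = -20400;  -42301 − 20400 = -62701;  -104955 − 62701 = -167656
-1080 − 120 = -1200;  -5460 − 1200 = -6660;  -20400 − 6660 = -27060;  -62701 − 27060 = -89761;  -167656 − 89761 = -257417
-1200 − 120 = -1320;  -6660 − 1320 = -7980;  -27060 − 7980 = -35040;  -89761 − 35040 = -124801;  -257417 − 124801 = -382218
-1320 − 120 = -1440;  -7980 − 1440 = -9420;  -35040 − 9420 = -44460;  -124801 − 44460 = -169261;  -382218 − 169261 = -551479
-1440 − 120 = -1560;  -9420 − 1560 = -10980;  -44460 − 10980 = -55440;  -169261 − 55440 = -224701;  -551479 − 224701 = -776180

-776180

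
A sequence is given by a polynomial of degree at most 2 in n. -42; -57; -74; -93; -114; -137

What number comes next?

-162

Δ: -15, -17, -19, -21, -23
Δ²: -2, -2, -2, -2
Second differences constant at -2.
-23 − 2 = -25;  -137 − 25 = -162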